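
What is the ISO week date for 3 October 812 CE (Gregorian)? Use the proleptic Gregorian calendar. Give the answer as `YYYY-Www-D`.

0812-W40-3

The weekday is Wednesday (ISO weekday 3).
That Wednesday belongs to ISO week 40 of ISO year 812.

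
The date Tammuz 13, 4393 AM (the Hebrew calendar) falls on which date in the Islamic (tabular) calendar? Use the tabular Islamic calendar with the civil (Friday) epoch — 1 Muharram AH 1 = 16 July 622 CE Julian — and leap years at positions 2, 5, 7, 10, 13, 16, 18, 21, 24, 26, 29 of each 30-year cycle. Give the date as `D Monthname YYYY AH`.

11 Rabi' al-Thani 12 AH

Julian Day Number of the source date = 1952437.
Converting JDN 1952437 to the tabular Islamic calendar gives 11 Rabi' al-Thani 12 AH.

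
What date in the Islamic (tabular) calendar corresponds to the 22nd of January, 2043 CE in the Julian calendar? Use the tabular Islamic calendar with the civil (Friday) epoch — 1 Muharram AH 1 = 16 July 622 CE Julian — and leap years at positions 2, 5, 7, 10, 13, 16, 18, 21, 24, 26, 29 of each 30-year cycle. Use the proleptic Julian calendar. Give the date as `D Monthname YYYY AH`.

23 Safar 1465 AH

Both dates share Julian Day Number 2467285; in the tabular Islamic calendar that is 23 Safar 1465 AH.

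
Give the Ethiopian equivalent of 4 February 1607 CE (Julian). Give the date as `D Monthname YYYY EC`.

10 Yekatit 1599 EC

The source date corresponds to 14 February 1607 in the Gregorian calendar (JDN 2308049).
That day falls on 10 Yekatit 1599 EC in the Ethiopian calendar.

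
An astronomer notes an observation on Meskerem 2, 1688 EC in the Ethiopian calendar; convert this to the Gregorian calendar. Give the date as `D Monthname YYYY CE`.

10 September 1695 CE

Both dates share Julian Day Number 2340399; in the Gregorian calendar that is 10 September 1695 CE.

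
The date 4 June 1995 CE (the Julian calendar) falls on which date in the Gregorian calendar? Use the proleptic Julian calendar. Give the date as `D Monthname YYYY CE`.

17 June 1995 CE

For dates in this range the Gregorian date is 13 days ahead of the Julian.
4 June 1995 Julian + 13 days → 17 June 1995 Gregorian.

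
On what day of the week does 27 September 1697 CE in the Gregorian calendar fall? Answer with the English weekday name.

Friday

JDN 2341147 mod 7 = 4, and JDN 0 was a Monday, so this is a Friday.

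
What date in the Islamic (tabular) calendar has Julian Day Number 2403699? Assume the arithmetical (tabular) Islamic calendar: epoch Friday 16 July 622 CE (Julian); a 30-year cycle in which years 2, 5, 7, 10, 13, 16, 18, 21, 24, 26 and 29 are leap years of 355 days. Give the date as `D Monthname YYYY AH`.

17 Ramadan 1285 AH

The Gregorian equivalent of JDN 2403699 is 1 January 1869.
In the tabular Islamic calendar that day is 17 Ramadan 1285 AH.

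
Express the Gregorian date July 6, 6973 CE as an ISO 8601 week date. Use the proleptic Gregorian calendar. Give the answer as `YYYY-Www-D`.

6973-W27-2

The weekday is Tuesday (ISO weekday 2).
That Tuesday belongs to ISO week 27 of ISO year 6973.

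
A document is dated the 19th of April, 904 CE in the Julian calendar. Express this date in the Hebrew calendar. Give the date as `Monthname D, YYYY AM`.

Iyar 1, 4664 AM

Both dates share Julian Day Number 2051353; in the Hebrew calendar that is 1 Iyar 4664 AM.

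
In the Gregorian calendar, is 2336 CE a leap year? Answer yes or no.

yes

2336 is divisible by 4 and not by 100, so it is a leap year.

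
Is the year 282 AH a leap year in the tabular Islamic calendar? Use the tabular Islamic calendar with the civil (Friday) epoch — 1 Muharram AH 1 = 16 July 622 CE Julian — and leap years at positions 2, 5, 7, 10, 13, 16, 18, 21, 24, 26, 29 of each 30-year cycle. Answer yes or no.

no

Year 282 AH is year 12 of its 30-year cycle; leap positions are 2, 5, 7, 10, 13, 16, 18, 21, 24, 26, 29, so it is a common year (354 days).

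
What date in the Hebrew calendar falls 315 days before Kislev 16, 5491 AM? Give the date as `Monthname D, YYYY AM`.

JDN of Kislev 16, 5491 AM = 2353258.
2353258 − 315 = 2352943.
JDN 2352943 in the Hebrew calendar is Tevet 25, 5490 AM.

Tevet 25, 5490 AM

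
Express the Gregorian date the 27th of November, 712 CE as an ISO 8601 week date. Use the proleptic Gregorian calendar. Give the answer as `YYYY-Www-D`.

0712-W48-3

The weekday is Wednesday (ISO weekday 3).
That Wednesday belongs to ISO week 48 of ISO year 712.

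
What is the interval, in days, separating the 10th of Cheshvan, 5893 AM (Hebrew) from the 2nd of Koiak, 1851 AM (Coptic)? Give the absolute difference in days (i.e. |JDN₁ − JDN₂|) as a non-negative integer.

783

JDN of the first date = 2500050.
JDN of the second date = 2500833.
|2500833 − 2500050| = 783.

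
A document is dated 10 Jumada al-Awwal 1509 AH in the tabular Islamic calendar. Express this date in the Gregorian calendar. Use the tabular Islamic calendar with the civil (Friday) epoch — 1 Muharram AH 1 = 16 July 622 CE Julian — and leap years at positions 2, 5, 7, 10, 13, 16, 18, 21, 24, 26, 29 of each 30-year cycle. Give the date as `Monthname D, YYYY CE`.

December 27, 2085 CE

Julian Day Number of the source date = 2482952.
Converting JDN 2482952 to the Gregorian calendar gives 27 December 2085 CE.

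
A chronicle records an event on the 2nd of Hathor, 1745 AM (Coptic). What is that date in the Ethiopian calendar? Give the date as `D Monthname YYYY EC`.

2 Hidar 2021 EC

The source date corresponds to 11 November 2028 in the Gregorian calendar (JDN 2462087).
That day falls on 2 Hidar 2021 EC in the Ethiopian calendar.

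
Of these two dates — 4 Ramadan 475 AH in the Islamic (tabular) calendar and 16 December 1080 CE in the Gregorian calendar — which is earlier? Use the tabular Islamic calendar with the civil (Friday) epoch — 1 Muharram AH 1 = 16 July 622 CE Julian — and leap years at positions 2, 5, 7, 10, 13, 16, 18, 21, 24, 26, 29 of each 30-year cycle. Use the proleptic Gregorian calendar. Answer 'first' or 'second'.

First date → JDN 2116649; second date → JDN 2115872.
JDN 2115872 < JDN 2116649, so the second date is earlier.

second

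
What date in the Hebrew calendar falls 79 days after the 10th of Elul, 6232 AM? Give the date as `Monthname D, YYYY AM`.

Cheshvan 30, 6233 AM

The starting date is JDN 2624196; 2624196 + 79 = 2624275.
JDN 2624275 corresponds to Cheshvan 30, 6233 AM.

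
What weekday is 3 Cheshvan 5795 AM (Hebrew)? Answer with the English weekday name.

This is JDN 2464252 (16 October 2034 Gregorian).
2464252 ≡ 0 (mod 7); counting from Monday = 0 gives Monday.

Monday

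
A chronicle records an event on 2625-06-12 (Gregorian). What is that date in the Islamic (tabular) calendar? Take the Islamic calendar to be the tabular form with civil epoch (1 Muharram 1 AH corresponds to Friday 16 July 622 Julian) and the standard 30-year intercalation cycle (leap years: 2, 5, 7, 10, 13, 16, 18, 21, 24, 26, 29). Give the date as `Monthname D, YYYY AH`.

Both dates share Julian Day Number 2679984; in the tabular Islamic calendar that is 14 Jumada al-Awwal 2065 AH.

Jumada al-Awwal 14, 2065 AH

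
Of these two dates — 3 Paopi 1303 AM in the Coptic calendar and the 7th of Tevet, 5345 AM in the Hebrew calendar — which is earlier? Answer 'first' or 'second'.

Converting both to JDN: 2300617 vs 2299947; the smaller is the second.

second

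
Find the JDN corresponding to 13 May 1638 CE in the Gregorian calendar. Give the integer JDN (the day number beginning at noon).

2319460

JDN 2299161 is 15 October 1582 CE (Gregorian); the target day is +20299 days from there, so JDN = 2319460.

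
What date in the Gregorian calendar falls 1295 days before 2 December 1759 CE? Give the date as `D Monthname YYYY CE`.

16 May 1756 CE

JDN of 2 December 1759 CE = 2363857.
2363857 − 1295 = 2362562.
JDN 2362562 in the Gregorian calendar is 16 May 1756 CE.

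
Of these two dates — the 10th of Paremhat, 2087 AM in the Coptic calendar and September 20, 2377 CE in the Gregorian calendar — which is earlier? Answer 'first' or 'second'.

The two dates have Julian Day Numbers 2587130 and 2589504 respectively.
Since 2587130 < 2589504, the first date comes first.

first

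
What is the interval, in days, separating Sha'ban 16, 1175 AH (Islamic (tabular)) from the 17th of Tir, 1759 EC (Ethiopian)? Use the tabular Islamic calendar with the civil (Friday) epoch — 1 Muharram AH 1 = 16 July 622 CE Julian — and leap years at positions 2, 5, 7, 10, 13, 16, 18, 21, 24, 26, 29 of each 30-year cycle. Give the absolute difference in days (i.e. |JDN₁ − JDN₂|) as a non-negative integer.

JDN of the first date = 2364688.
JDN of the second date = 2366466.
|2366466 − 2364688| = 1778.

1778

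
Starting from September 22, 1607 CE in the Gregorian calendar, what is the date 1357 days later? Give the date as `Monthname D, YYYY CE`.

Counting 1357 days forward from JDN 2308269 reaches JDN 2309626, which is June 10, 1611 CE.

June 10, 1611 CE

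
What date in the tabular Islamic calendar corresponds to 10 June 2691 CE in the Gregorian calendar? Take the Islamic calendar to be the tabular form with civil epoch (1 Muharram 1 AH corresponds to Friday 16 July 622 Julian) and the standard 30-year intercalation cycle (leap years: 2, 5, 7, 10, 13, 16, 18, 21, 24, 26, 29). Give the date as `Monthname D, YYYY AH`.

Both dates share Julian Day Number 2704088; in the tabular Islamic calendar that is 21 Jumada al-Awwal 2133 AH.

Jumada al-Awwal 21, 2133 AH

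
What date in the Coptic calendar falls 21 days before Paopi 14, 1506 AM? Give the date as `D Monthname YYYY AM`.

Counting 21 days back from JDN 2374774 reaches JDN 2374753, which is 23 Thout 1506 AM.

23 Thout 1506 AM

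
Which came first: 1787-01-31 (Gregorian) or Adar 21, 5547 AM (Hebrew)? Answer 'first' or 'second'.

first

Converting both to JDN: 2373779 vs 2373818; the smaller is the first.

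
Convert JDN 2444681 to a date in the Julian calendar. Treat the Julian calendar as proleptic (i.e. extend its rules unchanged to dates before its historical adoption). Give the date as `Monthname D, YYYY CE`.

The Gregorian equivalent of JDN 2444681 is 17 March 1981.
In the Julian calendar that day is March 4, 1981 CE.

March 4, 1981 CE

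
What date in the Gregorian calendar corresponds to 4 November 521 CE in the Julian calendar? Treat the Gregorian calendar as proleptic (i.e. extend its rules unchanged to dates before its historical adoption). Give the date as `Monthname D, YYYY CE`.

November 6, 521 CE

For dates in this range the Gregorian date is 2 days ahead of the Julian.
4 November 521 Julian + 2 days → 6 November 521 Gregorian.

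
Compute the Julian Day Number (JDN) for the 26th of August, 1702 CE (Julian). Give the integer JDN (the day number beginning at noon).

2342951

In the Gregorian calendar the same day is 6 September 1702.
JDN 2299161 is 15 October 1582 CE (Gregorian); the target day is +43790 days from there, so JDN = 2342951.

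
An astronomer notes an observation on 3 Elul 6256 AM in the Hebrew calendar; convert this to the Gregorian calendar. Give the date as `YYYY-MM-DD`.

Julian Day Number of the source date = 2632930.
Converting JDN 2632930 to the Gregorian calendar gives 12 August 2496 CE.

2496-08-12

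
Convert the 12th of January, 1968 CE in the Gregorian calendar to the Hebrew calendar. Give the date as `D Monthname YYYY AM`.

Julian Day Number of the source date = 2439868.
Converting JDN 2439868 to the Hebrew calendar gives 11 Tevet 5728 AM.

11 Tevet 5728 AM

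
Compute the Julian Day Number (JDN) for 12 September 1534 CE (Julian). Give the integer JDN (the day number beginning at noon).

Equivalently 22 September 1534 (proleptic Gregorian).
JDN 2299161 is 15 October 1582 CE (Gregorian); the target day is −17555 days from there, so JDN = 2281606.

2281606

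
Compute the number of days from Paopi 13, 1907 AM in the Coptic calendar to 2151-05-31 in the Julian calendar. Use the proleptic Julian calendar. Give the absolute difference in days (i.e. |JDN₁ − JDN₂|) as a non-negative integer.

First date → JDN 2521238; second date → JDN 2506861.
The interval is |2521238 − 2506861| = 14377 days.

14377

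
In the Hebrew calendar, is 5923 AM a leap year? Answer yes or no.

yes

Hebrew year 5923 is year 14 of its 19-year Metonic cycle; leap years are at positions 3, 6, 8, 11, 14, 17, 19, so it is a leap year (13 months).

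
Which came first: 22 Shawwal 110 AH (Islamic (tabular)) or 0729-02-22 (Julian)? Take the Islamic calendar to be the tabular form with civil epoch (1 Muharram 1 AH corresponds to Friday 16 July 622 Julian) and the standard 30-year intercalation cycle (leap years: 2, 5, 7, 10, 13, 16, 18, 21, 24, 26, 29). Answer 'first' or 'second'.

First date → JDN 1987353; second date → JDN 1987378.
JDN 1987353 < JDN 1987378, so the first date is earlier.

first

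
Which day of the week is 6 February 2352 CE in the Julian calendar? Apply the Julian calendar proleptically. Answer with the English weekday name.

In the Gregorian calendar this is 22 February 2352 (JDN 2580162).
Since JDN mod 7 = 4 (0 = Monday), the day is Friday.

Friday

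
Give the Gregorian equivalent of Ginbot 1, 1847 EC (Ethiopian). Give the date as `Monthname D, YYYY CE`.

May 8, 1855 CE

Both dates share Julian Day Number 2398712; in the Gregorian calendar that is 8 May 1855 CE.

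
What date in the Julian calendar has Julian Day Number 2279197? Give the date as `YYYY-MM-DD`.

1528-02-07

The proleptic Gregorian equivalent of JDN 2279197 is 17 February 1528.
In the Julian calendar that day is 1528-02-07.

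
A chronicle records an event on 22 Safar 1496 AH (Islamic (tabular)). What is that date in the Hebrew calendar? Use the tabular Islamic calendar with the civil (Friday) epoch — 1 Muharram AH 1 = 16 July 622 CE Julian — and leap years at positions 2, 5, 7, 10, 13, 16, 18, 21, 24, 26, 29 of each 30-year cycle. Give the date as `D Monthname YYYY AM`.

The source date corresponds to 2 March 2073 in the Gregorian calendar (JDN 2478269).
That day falls on 23 Adar I 5833 AM in the Hebrew calendar.

23 Adar I 5833 AM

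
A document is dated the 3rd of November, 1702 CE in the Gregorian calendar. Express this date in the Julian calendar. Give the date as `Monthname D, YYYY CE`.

October 23, 1702 CE

For dates in this range the Gregorian date is 11 days ahead of the Julian.
3 November 1702 Gregorian − 11 days → 23 October 1702 Julian.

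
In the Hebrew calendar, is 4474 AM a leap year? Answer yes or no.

Hebrew year 4474 is year 9 of its 19-year Metonic cycle; leap years are at positions 3, 6, 8, 11, 14, 17, 19, so it is a common year (12 months).

no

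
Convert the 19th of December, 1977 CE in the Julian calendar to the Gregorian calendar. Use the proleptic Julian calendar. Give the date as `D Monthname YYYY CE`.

1 January 1978 CE

The Julian–Gregorian offset here is 13 days (Julian trailing).
19 December 1977 Julian + 13 days → 1 January 1978 Gregorian.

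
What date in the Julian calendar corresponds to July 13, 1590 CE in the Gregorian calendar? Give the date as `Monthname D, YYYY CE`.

The Julian–Gregorian offset here is 10 days (Julian trailing).
13 July 1590 Gregorian − 10 days → 3 July 1590 Julian.

July 3, 1590 CE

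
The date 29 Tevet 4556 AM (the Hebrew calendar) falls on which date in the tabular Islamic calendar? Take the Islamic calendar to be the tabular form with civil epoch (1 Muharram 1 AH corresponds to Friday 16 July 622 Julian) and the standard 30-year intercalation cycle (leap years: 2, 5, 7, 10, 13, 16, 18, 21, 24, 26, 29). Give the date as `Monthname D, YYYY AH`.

Shawwal 29, 179 AH

The source date corresponds to 19 January 796 in the proleptic Gregorian calendar (JDN 2011811).
That day falls on 29 Shawwal 179 AH in the tabular Islamic calendar.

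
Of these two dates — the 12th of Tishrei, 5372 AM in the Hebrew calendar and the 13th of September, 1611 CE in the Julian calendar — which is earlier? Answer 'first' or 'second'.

First date → JDN 2309727; second date → JDN 2309731.
JDN 2309727 < JDN 2309731, so the first date is earlier.

first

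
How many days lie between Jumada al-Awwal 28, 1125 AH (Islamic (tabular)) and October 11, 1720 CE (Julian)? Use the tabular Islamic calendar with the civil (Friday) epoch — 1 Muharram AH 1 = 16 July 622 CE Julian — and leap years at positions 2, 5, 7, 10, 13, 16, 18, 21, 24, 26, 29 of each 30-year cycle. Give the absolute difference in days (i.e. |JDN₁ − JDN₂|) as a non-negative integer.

First date → JDN 2346893; second date → JDN 2349572.
The interval is |2346893 − 2349572| = 2679 days.

2679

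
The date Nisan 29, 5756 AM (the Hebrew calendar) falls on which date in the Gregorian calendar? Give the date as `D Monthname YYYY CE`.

18 April 1996 CE

Both dates share Julian Day Number 2450192; in the Gregorian calendar that is 18 April 1996 CE.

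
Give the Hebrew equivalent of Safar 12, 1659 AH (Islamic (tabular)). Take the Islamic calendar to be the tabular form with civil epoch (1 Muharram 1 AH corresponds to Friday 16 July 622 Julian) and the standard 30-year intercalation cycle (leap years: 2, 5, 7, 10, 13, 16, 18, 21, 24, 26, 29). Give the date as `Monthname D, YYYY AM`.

Julian Day Number of the source date = 2536021.
Converting JDN 2536021 to the Hebrew calendar gives 12 Nisan 5991 AM.

Nisan 12, 5991 AM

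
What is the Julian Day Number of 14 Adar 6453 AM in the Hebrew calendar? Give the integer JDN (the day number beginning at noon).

2704731

Equivalently 14 March 2693 (Gregorian).
JDN 2299161 is 15 October 1582 CE (Gregorian); the target day is +405570 days from there, so JDN = 2704731.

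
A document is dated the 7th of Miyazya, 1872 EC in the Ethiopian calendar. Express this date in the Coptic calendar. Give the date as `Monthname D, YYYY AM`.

Parmouti 7, 1596 AM

Julian Day Number of the source date = 2407820.
Converting JDN 2407820 to the Coptic calendar gives 7 Parmouti 1596 AM.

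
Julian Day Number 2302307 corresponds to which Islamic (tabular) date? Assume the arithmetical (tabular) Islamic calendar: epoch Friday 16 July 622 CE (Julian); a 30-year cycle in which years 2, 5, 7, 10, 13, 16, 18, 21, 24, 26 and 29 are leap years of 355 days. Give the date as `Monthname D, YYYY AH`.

Sha'ban 3, 999 AH

The Gregorian equivalent of JDN 2302307 is 27 May 1591.
In the tabular Islamic calendar that day is Sha'ban 3, 999 AH.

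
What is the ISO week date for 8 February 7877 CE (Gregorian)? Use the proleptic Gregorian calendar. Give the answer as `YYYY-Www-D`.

7877-W06-4

The weekday is Thursday (ISO weekday 4).
That Thursday belongs to ISO week 6 of ISO year 7877.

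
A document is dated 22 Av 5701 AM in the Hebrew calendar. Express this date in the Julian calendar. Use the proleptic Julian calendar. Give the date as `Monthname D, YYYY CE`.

August 2, 1941 CE

Julian Day Number of the source date = 2430222.
Converting JDN 2430222 to the Julian calendar gives 2 August 1941 CE.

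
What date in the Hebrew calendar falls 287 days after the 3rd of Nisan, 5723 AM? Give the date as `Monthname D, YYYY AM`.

Tevet 24, 5724 AM

JDN of the 3rd of Nisan, 5723 AM = 2438117.
2438117 + 287 = 2438404.
JDN 2438404 in the Hebrew calendar is Tevet 24, 5724 AM.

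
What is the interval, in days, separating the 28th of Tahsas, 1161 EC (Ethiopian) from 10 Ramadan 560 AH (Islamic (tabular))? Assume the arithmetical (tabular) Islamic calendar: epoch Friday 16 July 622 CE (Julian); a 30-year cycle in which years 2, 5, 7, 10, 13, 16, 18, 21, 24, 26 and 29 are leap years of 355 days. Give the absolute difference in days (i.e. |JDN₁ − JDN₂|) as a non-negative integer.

First date → JDN 2148028; second date → JDN 2146776.
The interval is |2148028 − 2146776| = 1252 days.

1252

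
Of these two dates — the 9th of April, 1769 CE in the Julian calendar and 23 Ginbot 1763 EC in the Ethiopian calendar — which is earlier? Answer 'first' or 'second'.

first

The two dates have Julian Day Numbers 2367284 and 2368053 respectively.
Since 2367284 < 2368053, the first date comes first.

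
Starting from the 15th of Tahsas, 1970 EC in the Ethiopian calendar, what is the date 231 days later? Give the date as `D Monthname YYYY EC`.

JDN of the 15th of Tahsas, 1970 EC = 2443502.
2443502 + 231 = 2443733.
JDN 2443733 in the Ethiopian calendar is 6 Nehase 1970 EC.

6 Nehase 1970 EC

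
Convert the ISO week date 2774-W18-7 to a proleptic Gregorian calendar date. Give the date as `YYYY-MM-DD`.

2774-05-05

ISO week 1 of 2774 is the week containing the first Thursday of 2774.
Week 18, day 7 (Sunday) lands on 2774-05-05.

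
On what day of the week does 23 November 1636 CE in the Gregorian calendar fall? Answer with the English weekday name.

Sunday

JDN 2318924 mod 7 = 6, and JDN 0 was a Monday, so this is a Sunday.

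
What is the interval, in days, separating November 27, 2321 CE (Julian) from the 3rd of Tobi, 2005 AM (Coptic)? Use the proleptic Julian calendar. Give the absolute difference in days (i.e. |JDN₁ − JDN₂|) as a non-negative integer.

JDN of the first date = 2569134.
JDN of the second date = 2557113.
|2557113 − 2569134| = 12021.

12021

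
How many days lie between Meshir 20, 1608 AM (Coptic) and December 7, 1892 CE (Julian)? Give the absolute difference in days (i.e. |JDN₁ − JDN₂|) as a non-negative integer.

JDN of the first date = 2412156.
JDN of the second date = 2412452.
|2412452 − 2412156| = 296.

296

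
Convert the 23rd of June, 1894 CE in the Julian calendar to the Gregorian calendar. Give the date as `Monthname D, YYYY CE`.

July 5, 1894 CE

At this point the Julian calendar is 12 days behind the Gregorian.
23 June 1894 Julian + 12 days → 5 July 1894 Gregorian.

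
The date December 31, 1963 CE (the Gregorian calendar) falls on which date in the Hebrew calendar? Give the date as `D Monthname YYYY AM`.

Both dates share Julian Day Number 2438395; in the Hebrew calendar that is 15 Tevet 5724 AM.

15 Tevet 5724 AM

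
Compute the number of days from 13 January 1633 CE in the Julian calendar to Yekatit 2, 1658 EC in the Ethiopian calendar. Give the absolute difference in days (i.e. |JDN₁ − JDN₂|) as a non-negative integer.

JDN of the first date = 2317524.
JDN of the second date = 2329591.
|2329591 − 2317524| = 12067.

12067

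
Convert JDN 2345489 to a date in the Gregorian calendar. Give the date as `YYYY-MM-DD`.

Counting from JDN 2299161 = 15 Oct 1582 gives an offset of 46328 days.

1709-08-18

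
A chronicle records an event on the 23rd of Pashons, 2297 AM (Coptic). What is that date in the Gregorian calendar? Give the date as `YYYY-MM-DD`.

Both dates share Julian Day Number 2663906; in the Gregorian calendar that is 4 June 2581 CE.

2581-06-04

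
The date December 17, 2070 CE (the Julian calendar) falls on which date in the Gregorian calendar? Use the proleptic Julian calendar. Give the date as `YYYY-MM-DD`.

2070-12-30

At this point the Julian calendar is 13 days behind the Gregorian.
17 December 2070 Julian + 13 days → 30 December 2070 Gregorian.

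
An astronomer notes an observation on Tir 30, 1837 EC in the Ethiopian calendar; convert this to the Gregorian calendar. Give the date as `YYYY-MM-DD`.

1845-02-06

Both dates share Julian Day Number 2394969; in the Gregorian calendar that is 6 February 1845 CE.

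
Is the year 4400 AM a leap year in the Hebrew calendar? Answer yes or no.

yes

Hebrew year 4400 is year 11 of its 19-year Metonic cycle; leap years are at positions 3, 6, 8, 11, 14, 17, 19, so it is a leap year (13 months).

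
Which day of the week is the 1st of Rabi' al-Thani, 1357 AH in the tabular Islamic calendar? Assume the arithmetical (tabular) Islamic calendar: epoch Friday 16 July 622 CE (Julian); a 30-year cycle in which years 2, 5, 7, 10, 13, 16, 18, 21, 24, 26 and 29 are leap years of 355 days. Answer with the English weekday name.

Tuesday

In the Gregorian calendar this is 31 May 1938 (JDN 2429050).
JDN 2429050 mod 7 = 1, and JDN 0 was a Monday, so this is a Tuesday.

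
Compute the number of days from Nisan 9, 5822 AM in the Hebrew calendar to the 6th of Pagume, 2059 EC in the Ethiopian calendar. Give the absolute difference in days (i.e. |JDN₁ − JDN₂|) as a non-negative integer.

First date → JDN 2474299; second date → JDN 2476270.
The interval is |2474299 − 2476270| = 1971 days.

1971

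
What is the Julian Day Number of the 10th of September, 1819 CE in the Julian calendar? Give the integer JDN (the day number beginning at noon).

2385700

Equivalently 22 September 1819 (Gregorian).
JDN 2299161 is 15 October 1582 CE (Gregorian); the target day is +86539 days from there, so JDN = 2385700.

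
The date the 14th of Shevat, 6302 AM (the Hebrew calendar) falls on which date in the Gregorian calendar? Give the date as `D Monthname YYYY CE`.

Julian Day Number of the source date = 2649537.
Converting JDN 2649537 to the Gregorian calendar gives 31 January 2542 CE.

31 January 2542 CE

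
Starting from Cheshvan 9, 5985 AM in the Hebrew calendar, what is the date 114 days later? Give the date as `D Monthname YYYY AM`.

5 Adar I 5985 AM

JDN of Cheshvan 9, 5985 AM = 2533654.
2533654 + 114 = 2533768.
JDN 2533768 in the Hebrew calendar is 5 Adar I 5985 AM.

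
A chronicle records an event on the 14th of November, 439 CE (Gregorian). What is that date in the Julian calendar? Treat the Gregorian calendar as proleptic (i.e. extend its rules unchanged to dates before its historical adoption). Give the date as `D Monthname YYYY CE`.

13 November 439 CE

For dates in this range the Gregorian date is 1 day ahead of the Julian.
14 November 439 Gregorian − 1 day → 13 November 439 Julian.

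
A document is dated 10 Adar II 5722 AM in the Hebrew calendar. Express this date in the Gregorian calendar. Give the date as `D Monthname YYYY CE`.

16 March 1962 CE

Both dates share Julian Day Number 2437740; in the Gregorian calendar that is 16 March 1962 CE.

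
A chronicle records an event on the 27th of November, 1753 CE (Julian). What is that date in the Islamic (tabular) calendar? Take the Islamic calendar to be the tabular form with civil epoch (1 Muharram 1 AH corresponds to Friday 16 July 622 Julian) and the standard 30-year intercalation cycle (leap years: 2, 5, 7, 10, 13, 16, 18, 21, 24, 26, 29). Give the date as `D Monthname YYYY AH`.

11 Safar 1167 AH

Julian Day Number of the source date = 2361672.
Converting JDN 2361672 to the tabular Islamic calendar gives 11 Safar 1167 AH.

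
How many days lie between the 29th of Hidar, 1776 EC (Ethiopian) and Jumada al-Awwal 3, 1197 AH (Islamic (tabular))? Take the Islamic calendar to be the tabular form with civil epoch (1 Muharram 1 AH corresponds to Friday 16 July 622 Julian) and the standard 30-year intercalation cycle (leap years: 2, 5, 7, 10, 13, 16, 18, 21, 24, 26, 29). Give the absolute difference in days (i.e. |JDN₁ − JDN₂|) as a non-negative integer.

JDN of the first date = 2372628.
JDN of the second date = 2372383.
|2372383 − 2372628| = 245.

245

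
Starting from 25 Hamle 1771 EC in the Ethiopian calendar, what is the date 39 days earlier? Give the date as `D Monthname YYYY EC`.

JDN of 25 Hamle 1771 EC = 2371037.
2371037 − 39 = 2370998.
JDN 2370998 in the Ethiopian calendar is 16 Sene 1771 EC.

16 Sene 1771 EC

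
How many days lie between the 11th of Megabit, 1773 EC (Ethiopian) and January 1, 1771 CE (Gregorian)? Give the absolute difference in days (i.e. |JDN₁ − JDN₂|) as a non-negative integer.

First date → JDN 2371634; second date → JDN 2367905.
The interval is |2371634 − 2367905| = 3729 days.

3729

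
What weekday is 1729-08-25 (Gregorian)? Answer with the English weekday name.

JDN 2352801 mod 7 = 3, and JDN 0 was a Monday, so this is a Thursday.

Thursday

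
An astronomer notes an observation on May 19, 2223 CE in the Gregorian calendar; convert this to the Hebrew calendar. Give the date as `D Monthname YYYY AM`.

17 Iyar 5983 AM

Julian Day Number of the source date = 2533132.
Converting JDN 2533132 to the Hebrew calendar gives 17 Iyar 5983 AM.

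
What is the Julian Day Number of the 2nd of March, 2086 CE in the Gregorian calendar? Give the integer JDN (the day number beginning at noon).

JDN 2400001 is 17 November 1858 CE (Gregorian), MJD 0; the target day is +83016 days from there, so JDN = 2483017.

2483017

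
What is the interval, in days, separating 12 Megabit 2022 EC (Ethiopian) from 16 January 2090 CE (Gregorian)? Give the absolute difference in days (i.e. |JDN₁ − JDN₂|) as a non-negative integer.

First date → JDN 2462582; second date → JDN 2484433.
The interval is |2462582 − 2484433| = 21851 days.

21851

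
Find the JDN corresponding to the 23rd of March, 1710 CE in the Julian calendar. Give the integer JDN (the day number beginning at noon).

2345717

Equivalently 3 April 1710 (Gregorian).
JDN 2299161 is 15 October 1582 CE (Gregorian); the target day is +46556 days from there, so JDN = 2345717.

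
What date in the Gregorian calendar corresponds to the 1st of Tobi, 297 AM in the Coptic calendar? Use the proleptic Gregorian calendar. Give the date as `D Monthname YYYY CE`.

29 December 580 CE

Both dates share Julian Day Number 1933264; in the Gregorian calendar that is 29 December 580 CE.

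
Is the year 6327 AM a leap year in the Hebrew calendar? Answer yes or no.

yes

Hebrew year 6327 is year 19 of its 19-year Metonic cycle; leap years are at positions 3, 6, 8, 11, 14, 17, 19, so it is a leap year (13 months).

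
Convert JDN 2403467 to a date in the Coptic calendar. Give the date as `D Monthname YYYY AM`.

7 Pashons 1584 AM

JDN 2403467 is 14 May 1868 in the Gregorian calendar.
In the Coptic calendar that day is 7 Pashons 1584 AM.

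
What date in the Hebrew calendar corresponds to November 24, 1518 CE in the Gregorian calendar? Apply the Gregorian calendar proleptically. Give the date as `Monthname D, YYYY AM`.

Julian Day Number of the source date = 2275825.
Converting JDN 2275825 to the Hebrew calendar gives 10 Kislev 5279 AM.

Kislev 10, 5279 AM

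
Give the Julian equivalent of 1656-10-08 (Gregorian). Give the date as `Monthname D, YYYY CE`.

September 28, 1656 CE

The Julian–Gregorian offset here is 10 days (Julian trailing).
8 October 1656 Gregorian − 10 days → 28 September 1656 Julian.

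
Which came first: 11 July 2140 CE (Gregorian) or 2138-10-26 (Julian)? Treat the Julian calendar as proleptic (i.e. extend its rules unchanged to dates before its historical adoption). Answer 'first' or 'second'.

Converting both to JDN: 2502871 vs 2502261; the smaller is the second.

second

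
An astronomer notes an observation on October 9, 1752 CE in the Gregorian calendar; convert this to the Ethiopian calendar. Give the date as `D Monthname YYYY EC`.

Julian Day Number of the source date = 2361247.
Converting JDN 2361247 to the Ethiopian calendar gives 1 Tikimt 1745 EC.

1 Tikimt 1745 EC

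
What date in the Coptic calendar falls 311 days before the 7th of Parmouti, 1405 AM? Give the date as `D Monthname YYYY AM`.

Counting 311 days back from JDN 2338057 reaches JDN 2337746, which is 1 Paoni 1404 AM.

1 Paoni 1404 AM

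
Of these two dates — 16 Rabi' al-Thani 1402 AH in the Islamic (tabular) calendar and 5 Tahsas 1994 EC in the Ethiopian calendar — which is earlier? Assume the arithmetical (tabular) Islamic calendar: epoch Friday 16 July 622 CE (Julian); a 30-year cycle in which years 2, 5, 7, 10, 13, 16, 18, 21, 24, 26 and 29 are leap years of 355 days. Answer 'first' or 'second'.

first

The two dates have Julian Day Numbers 2445012 and 2452258 respectively.
Since 2445012 < 2452258, the first date comes first.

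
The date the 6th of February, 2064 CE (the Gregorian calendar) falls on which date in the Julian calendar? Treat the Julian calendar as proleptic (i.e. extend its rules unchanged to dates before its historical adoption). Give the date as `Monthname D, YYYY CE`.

January 24, 2064 CE

The Julian–Gregorian offset here is 13 days (Julian trailing).
6 February 2064 Gregorian − 13 days → 24 January 2064 Julian.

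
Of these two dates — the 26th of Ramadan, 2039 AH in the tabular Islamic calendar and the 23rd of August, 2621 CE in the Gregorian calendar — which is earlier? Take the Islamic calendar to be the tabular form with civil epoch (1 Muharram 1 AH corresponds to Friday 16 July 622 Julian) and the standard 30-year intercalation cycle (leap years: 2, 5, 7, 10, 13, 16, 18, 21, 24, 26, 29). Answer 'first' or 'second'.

first

The two dates have Julian Day Numbers 2670900 and 2678595 respectively.
Since 2670900 < 2678595, the first date comes first.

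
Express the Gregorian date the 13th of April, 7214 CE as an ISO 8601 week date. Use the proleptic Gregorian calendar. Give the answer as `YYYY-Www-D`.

The weekday is Sunday (ISO weekday 7).
That Sunday belongs to ISO week 15 of ISO year 7214.

7214-W15-7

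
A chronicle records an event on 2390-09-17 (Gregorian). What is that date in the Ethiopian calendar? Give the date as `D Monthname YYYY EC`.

4 Meskerem 2383 EC

Both dates share Julian Day Number 2594249; in the Ethiopian calendar that is 4 Meskerem 2383 EC.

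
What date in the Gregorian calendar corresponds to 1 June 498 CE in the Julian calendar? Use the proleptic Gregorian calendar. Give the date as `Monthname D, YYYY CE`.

The Julian–Gregorian offset here is 1 day (Julian trailing).
1 June 498 Julian + 1 day → 2 June 498 Gregorian.

June 2, 498 CE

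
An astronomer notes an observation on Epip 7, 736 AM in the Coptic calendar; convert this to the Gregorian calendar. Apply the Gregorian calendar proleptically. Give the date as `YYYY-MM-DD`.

1020-07-07

Julian Day Number of the source date = 2093795.
Converting JDN 2093795 to the Gregorian calendar gives 7 July 1020 CE.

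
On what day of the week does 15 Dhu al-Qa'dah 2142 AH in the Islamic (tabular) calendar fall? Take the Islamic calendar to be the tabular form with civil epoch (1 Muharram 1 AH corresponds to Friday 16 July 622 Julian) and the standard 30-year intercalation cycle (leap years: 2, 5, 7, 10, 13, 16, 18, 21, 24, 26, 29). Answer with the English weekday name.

In the Gregorian calendar this is 22 August 2700 (JDN 2707448).
Since JDN mod 7 = 2 (0 = Monday), the day is Wednesday.

Wednesday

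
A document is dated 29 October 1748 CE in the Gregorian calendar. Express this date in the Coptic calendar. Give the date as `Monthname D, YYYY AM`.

Julian Day Number of the source date = 2359806.
Converting JDN 2359806 to the Coptic calendar gives 21 Paopi 1465 AM.

Paopi 21, 1465 AM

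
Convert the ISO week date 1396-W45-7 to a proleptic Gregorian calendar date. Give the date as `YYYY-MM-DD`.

ISO week 1 of 1396 is the week containing the first Thursday of 1396.
Week 45, day 7 (Sunday) lands on 1396-11-13.

1396-11-13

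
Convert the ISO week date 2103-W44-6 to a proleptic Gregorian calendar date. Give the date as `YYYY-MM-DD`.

2103-11-03

ISO week 1 of 2103 is the week containing the first Thursday of 2103.
Week 44, day 6 (Saturday) lands on 2103-11-03.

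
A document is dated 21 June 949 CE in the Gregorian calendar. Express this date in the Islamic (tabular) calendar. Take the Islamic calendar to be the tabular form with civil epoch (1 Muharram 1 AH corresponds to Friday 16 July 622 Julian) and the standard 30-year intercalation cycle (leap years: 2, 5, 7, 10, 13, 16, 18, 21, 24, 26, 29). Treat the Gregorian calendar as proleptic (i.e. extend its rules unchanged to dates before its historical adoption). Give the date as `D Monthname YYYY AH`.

Both dates share Julian Day Number 2067847; in the tabular Islamic calendar that is 16 Dhu al-Hijjah 337 AH.

16 Dhu al-Hijjah 337 AH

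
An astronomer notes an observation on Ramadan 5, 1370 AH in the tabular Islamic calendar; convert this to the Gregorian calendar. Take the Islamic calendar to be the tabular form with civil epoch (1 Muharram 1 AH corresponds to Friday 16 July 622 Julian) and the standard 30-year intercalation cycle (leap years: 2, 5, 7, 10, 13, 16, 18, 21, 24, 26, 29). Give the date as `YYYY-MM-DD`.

1951-06-10

Julian Day Number of the source date = 2433808.
Converting JDN 2433808 to the Gregorian calendar gives 10 June 1951 CE.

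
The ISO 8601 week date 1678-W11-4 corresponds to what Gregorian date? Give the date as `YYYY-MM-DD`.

1678-03-17

ISO week 1 of 1678 is the week containing the first Thursday of 1678.
Week 11, day 4 (Thursday) lands on 1678-03-17.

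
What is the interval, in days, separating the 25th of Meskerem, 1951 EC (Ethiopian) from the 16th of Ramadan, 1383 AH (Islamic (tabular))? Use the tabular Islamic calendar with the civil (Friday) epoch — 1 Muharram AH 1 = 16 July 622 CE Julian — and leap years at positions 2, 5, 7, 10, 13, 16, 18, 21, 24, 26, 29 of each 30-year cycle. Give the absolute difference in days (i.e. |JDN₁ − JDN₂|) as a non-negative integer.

1944

First date → JDN 2436482; second date → JDN 2438426.
The interval is |2436482 − 2438426| = 1944 days.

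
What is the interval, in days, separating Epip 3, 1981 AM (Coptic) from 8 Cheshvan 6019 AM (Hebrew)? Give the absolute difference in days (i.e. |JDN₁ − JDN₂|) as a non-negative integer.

First date → JDN 2548527; second date → JDN 2546087.
The interval is |2548527 − 2546087| = 2440 days.

2440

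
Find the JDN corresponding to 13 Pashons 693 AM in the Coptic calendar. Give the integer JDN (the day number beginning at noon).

Equivalently 13 May 977 (proleptic Gregorian).
JDN 2299161 is 15 October 1582 CE (Gregorian); the target day is −221126 days from there, so JDN = 2078035.

2078035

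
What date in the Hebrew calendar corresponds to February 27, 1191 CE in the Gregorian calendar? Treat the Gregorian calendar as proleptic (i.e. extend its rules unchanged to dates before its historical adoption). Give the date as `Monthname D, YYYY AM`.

Both dates share Julian Day Number 2156121; in the Hebrew calendar that is 24 Adar I 4951 AM.

Adar I 24, 4951 AM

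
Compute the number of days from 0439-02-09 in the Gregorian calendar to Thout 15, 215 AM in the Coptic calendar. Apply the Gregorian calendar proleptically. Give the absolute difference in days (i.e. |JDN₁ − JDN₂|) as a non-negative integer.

First date → JDN 1881441; second date → JDN 1903207.
The interval is |1881441 − 1903207| = 21766 days.

21766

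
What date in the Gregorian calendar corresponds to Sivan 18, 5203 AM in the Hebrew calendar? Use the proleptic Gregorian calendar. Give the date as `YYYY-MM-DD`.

1443-05-26

Both dates share Julian Day Number 2248250; in the Gregorian calendar that is 26 May 1443 CE.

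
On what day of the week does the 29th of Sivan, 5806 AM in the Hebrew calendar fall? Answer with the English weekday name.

Tuesday

This is JDN 2468530 (3 July 2046 Gregorian).
2468530 ≡ 1 (mod 7); counting from Monday = 0 gives Tuesday.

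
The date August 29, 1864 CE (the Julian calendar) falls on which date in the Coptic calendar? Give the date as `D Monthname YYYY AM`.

1 Thout 1581 AM

Julian Day Number of the source date = 2402125.
Converting JDN 2402125 to the Coptic calendar gives 1 Thout 1581 AM.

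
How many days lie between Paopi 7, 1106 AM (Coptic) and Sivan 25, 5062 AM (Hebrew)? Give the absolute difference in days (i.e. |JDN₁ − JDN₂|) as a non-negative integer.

JDN of the first date = 2228667.
JDN of the second date = 2196786.
|2196786 − 2228667| = 31881.

31881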